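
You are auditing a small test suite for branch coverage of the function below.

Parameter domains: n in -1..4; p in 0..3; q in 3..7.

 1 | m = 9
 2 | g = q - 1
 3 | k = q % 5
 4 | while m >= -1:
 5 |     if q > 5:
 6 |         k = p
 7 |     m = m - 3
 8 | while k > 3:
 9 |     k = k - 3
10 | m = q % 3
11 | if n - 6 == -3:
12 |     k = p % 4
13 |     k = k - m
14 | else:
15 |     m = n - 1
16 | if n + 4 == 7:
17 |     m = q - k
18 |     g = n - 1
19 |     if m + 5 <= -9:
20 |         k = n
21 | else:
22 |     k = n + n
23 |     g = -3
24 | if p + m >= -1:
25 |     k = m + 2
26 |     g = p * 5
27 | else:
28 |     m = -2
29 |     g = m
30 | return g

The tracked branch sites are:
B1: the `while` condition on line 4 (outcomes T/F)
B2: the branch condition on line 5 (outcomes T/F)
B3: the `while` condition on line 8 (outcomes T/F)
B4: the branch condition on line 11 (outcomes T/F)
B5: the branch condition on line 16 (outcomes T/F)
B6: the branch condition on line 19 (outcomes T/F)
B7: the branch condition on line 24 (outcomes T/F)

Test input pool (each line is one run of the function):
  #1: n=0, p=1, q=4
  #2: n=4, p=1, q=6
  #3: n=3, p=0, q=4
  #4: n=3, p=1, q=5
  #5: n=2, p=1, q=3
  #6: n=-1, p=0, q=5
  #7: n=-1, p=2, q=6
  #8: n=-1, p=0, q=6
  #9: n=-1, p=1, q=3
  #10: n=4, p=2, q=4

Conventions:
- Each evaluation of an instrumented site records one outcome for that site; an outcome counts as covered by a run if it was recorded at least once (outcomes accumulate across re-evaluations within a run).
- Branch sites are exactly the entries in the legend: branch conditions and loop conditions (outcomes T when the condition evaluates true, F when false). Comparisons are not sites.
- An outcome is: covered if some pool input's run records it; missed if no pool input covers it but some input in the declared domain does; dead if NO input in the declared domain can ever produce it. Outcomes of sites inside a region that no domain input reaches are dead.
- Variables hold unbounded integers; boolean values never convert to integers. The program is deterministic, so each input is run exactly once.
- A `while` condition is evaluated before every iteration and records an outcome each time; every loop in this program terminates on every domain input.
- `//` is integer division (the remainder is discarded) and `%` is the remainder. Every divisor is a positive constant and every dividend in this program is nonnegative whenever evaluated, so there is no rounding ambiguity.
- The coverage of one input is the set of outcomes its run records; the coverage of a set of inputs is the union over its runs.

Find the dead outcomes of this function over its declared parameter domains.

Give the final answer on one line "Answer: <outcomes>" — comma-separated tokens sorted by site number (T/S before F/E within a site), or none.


exhaustive pass over the 120-input domain:
  B6=T: zero occurrences over every domain input -> dead
  reachable outcomes have witnesses, e.g. B1=T (e.g. n=-1, p=0, q=3), B1=F (e.g. n=-1, p=0, q=3), B2=T (e.g. n=-1, p=0, q=6), B2=F (e.g. n=-1, p=0, q=3)
Answer: B6=T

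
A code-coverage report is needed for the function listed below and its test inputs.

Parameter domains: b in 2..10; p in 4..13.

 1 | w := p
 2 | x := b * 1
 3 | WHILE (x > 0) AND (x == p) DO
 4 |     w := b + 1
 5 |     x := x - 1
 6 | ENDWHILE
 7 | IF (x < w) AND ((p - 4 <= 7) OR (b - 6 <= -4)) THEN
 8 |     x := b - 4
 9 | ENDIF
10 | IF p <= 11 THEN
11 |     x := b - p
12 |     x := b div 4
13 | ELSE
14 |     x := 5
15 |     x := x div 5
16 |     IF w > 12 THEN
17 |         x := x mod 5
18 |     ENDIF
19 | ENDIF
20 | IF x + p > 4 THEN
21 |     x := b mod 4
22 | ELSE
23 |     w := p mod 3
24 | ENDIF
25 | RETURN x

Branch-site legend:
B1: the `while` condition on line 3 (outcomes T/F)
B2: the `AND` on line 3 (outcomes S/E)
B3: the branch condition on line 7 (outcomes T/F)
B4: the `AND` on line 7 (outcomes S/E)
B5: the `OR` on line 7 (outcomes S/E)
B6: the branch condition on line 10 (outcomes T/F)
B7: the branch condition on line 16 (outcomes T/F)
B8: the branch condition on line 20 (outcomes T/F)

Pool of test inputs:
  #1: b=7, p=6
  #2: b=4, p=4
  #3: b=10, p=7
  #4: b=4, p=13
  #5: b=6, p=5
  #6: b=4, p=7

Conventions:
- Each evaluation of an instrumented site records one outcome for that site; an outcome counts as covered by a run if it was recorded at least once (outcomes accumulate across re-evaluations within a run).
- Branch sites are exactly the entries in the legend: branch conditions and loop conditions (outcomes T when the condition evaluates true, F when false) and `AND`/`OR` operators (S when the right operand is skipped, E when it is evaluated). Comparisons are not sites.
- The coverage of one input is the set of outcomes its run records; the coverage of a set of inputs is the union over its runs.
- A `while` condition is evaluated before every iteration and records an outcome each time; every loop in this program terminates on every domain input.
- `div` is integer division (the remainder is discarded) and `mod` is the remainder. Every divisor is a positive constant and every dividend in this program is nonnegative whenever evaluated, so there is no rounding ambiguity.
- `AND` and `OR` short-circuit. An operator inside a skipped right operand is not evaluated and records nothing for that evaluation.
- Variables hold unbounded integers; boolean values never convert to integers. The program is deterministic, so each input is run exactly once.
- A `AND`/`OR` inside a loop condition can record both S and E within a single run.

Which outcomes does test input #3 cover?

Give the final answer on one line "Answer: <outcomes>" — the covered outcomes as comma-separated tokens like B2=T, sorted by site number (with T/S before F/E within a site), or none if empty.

Simulating input #3 (b=10, p=7) step by step:
  B2->E, B1->F, B4->S, B3->F, B6->T, B8->T
distinct outcomes covered: B1=F, B2=E, B3=F, B4=S, B6=T, B8=T

Answer: B1=F, B2=E, B3=F, B4=S, B6=T, B8=T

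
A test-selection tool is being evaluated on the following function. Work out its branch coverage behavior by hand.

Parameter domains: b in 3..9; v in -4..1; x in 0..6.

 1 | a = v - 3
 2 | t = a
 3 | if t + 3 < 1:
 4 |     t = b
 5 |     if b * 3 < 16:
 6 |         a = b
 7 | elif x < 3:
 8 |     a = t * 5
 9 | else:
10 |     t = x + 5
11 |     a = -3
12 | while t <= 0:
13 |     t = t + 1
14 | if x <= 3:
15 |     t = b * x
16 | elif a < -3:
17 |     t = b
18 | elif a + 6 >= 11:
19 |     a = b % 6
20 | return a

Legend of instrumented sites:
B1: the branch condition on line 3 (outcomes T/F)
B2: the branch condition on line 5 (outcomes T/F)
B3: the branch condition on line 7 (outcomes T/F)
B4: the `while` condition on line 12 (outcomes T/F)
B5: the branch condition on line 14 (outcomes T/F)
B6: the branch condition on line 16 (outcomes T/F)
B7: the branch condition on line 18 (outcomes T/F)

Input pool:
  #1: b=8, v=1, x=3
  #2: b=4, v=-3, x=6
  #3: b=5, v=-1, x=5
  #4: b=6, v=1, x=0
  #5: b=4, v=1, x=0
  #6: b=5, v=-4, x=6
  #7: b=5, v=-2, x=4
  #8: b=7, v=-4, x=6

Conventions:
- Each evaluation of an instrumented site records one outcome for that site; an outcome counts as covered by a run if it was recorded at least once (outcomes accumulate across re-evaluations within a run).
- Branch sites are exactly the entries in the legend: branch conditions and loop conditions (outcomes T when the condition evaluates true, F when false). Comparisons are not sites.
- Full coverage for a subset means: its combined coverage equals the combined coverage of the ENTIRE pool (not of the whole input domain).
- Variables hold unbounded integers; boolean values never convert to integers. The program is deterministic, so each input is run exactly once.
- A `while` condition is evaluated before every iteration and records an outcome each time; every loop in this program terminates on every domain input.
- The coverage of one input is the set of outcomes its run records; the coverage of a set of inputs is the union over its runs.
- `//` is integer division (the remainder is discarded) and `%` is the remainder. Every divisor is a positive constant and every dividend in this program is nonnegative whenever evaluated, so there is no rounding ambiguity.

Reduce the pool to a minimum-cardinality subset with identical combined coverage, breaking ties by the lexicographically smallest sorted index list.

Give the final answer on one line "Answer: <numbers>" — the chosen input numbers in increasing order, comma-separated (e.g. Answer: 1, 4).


run #1 (b=8, v=1, x=3) runs B1->F, B3->F, B4->F, B5->T; records B1=F, B3=F, B4=F, B5=T
run #2 (b=4, v=-3, x=6) runs B1->T, B2->T, B4->F, B5->F, B6->F, B7->F; records B1=T, B2=T, B4=F, B5=F, B6=F, B7=F
run #3 (b=5, v=-1, x=5) runs B1->T, B2->T, B4->F, B5->F, B6->F, B7->T; records B1=T, B2=T, B4=F, B5=F, B6=F, B7=T
run #4 (b=6, v=1, x=0) runs B1->F, B3->T, B4->T, B4->T, B4->T, B4->F, B5->T; records B1=F, B3=T, B4=T, B4=F, B5=T
run #5 (b=4, v=1, x=0) runs B1->F, B3->T, B4->T, B4->T, B4->T, B4->F, B5->T; records B1=F, B3=T, B4=T, B4=F, B5=T
run #6 (b=5, v=-4, x=6) runs B1->T, B2->T, B4->F, B5->F, B6->F, B7->T; records B1=T, B2=T, B4=F, B5=F, B6=F, B7=T
run #7 (b=5, v=-2, x=4) runs B1->T, B2->T, B4->F, B5->F, B6->F, B7->T; records B1=T, B2=T, B4=F, B5=F, B6=F, B7=T
run #8 (b=7, v=-4, x=6) runs B1->T, B2->F, B4->F, B5->F, B6->T; records B1=T, B2=F, B4=F, B5=F, B6=T
together the pool reaches 14 outcomes: B1=T, B1=F, B2=T, B2=F, B3=T, B3=F, B4=T, B4=F, B5=T, B5=F, B6=T, B6=F, B7=T, B7=F
checked all size-1 subsets: none covers 14 outcomes (max 6/14)
checked all size-2 subsets: none covers 14 outcomes (max 10/14)
checked all size-3 subsets: none covers 14 outcomes (max 12/14)
checked all size-4 subsets: none covers 14 outcomes (max 13/14)
the canonical winner is {1, 2, 3, 4, 8}: size 5, full 14-outcome coverage, earliest index list among size-5 covers
Answer: 1, 2, 3, 4, 8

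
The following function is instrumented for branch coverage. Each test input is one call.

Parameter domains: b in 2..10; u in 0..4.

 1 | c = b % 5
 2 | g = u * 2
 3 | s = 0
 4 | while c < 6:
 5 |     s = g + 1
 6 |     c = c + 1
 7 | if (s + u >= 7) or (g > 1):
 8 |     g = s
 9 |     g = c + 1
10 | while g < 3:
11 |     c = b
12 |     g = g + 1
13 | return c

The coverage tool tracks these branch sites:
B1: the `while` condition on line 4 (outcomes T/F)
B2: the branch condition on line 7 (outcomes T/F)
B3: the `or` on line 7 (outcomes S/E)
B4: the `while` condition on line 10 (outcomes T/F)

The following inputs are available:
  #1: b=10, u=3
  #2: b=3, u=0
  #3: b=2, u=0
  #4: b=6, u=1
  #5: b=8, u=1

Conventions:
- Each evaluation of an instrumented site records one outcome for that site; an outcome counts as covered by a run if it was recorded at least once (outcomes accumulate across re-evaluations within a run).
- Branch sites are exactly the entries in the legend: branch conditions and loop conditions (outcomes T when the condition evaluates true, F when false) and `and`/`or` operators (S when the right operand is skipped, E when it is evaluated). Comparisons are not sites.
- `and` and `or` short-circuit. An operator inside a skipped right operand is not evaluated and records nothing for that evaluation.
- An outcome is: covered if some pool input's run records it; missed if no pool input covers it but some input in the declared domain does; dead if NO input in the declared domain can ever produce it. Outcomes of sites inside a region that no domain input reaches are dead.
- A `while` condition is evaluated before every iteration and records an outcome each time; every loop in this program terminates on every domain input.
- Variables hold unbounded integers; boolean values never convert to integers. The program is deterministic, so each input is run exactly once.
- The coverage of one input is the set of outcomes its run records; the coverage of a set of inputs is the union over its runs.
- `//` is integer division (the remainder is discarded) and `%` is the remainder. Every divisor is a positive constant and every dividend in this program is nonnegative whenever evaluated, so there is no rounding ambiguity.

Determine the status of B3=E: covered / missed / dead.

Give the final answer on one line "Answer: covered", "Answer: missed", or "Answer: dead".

B3=E is recorded by pool input(s) 2, 3, 4, 5 -> covered

Answer: covered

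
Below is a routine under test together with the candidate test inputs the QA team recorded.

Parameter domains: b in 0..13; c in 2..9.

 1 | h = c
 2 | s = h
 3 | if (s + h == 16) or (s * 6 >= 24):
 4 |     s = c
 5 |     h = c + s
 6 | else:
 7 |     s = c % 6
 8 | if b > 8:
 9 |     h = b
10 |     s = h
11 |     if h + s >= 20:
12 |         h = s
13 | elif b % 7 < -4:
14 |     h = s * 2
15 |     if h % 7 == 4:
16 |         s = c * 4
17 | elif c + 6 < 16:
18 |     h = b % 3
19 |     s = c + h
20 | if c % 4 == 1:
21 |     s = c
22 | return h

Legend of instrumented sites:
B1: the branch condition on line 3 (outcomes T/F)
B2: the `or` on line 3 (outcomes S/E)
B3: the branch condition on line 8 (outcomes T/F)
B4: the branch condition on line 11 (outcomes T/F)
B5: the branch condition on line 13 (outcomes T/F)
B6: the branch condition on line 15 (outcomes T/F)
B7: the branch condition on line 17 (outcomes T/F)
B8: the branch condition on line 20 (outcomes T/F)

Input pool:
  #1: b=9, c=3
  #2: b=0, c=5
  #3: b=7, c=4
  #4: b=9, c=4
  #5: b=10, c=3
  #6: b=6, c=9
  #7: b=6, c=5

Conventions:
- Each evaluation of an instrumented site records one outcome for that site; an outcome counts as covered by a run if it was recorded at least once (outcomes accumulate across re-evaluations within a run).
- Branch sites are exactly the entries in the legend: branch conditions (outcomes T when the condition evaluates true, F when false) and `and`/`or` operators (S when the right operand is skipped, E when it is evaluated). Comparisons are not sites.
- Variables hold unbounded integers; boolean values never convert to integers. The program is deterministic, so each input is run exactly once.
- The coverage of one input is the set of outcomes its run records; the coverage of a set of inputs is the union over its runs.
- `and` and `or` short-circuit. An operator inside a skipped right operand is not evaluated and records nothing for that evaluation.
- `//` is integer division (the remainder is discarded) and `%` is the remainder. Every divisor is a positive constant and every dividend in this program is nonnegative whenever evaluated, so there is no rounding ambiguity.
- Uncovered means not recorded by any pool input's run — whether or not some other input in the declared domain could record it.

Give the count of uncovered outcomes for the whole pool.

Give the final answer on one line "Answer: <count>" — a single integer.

test 1 (b=9, c=3) hits B1=F, B2=E, B3=T, B4=F, B8=F
test 2 (b=0, c=5) hits B1=T, B2=E, B3=F, B5=F, B7=T, B8=T
test 3 (b=7, c=4) hits B1=T, B2=E, B3=F, B5=F, B7=T, B8=F
test 4 (b=9, c=4) hits B1=T, B2=E, B3=T, B4=F, B8=F
test 5 (b=10, c=3) hits B1=F, B2=E, B3=T, B4=T, B8=F
test 6 (b=6, c=9) hits B1=T, B2=E, B3=F, B5=F, B7=T, B8=T
test 7 (b=6, c=5) hits B1=T, B2=E, B3=F, B5=F, B7=T, B8=T
union over the pool: B1=T, B1=F, B2=E, B3=T, B3=F, B4=T, B4=F, B5=F, B7=T, B8=T, B8=F
uncovered (5 of 16): B2=S, B5=T, B6=T, B6=F, B7=F

Answer: 5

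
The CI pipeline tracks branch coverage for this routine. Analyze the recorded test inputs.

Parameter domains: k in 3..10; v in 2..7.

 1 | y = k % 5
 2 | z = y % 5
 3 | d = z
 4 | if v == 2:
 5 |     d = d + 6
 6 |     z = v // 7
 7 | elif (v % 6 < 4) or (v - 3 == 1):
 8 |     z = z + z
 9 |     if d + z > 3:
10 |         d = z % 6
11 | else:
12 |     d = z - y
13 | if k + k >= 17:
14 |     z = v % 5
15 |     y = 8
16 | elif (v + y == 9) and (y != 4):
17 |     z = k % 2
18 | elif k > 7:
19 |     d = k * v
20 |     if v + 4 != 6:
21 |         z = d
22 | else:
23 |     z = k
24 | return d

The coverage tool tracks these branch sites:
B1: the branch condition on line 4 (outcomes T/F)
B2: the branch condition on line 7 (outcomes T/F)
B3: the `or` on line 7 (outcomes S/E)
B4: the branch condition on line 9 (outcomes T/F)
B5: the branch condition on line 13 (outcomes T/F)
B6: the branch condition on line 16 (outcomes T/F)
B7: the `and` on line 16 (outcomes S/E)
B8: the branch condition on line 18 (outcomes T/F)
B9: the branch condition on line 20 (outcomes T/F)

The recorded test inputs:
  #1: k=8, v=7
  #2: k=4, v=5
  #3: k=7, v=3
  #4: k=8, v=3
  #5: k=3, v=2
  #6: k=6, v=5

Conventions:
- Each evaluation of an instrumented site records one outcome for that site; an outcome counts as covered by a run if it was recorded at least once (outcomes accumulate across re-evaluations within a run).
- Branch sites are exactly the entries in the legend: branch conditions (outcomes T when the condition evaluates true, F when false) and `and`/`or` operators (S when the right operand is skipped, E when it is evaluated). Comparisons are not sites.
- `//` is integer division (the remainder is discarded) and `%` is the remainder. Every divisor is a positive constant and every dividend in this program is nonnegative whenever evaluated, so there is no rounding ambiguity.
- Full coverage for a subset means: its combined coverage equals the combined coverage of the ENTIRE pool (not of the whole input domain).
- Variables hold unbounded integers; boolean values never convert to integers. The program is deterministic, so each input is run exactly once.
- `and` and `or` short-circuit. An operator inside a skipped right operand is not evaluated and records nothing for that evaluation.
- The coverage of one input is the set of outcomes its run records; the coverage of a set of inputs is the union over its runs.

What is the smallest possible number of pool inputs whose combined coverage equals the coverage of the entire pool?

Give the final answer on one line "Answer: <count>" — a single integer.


test 1 (k=8, v=7) fires B1->F, B3->S, B2->T, B4->T, B5->F, B7->S, B6->F, B8->T, B9->T; hits B1=F, B2=T, B3=S, B4=T, B5=F, B6=F, B7=S, B8=T, B9=T
test 2 (k=4, v=5) fires B1->F, B3->E, B2->F, B5->F, B7->E, B6->F, B8->F; hits B1=F, B2=F, B3=E, B5=F, B6=F, B7=E, B8=F
test 3 (k=7, v=3) fires B1->F, B3->S, B2->T, B4->T, B5->F, B7->S, B6->F, B8->F; hits B1=F, B2=T, B3=S, B4=T, B5=F, B6=F, B7=S, B8=F
test 4 (k=8, v=3) fires B1->F, B3->S, B2->T, B4->T, B5->F, B7->S, B6->F, B8->T, B9->T; hits B1=F, B2=T, B3=S, B4=T, B5=F, B6=F, B7=S, B8=T, B9=T
test 5 (k=3, v=2) fires B1->T, B5->F, B7->S, B6->F, B8->F; hits B1=T, B5=F, B6=F, B7=S, B8=F
test 6 (k=6, v=5) fires B1->F, B3->E, B2->F, B5->F, B7->S, B6->F, B8->F; hits B1=F, B2=F, B3=E, B5=F, B6=F, B7=S, B8=F
the full pool covers 14 outcomes: B1=T, B1=F, B2=T, B2=F, B3=S, B3=E, B4=T, B5=F, B6=F, B7=S, B7=E, B8=T, B8=F, B9=T
size 1 is not enough: best union over all size-1 subsets is 9/14
size 2 is not enough: best union over all size-2 subsets is 13/14
inputs {1, 2, 5} (size 3) cover everything; no size-3 subset with a lexicographically smaller index list covers all 14
Answer: 3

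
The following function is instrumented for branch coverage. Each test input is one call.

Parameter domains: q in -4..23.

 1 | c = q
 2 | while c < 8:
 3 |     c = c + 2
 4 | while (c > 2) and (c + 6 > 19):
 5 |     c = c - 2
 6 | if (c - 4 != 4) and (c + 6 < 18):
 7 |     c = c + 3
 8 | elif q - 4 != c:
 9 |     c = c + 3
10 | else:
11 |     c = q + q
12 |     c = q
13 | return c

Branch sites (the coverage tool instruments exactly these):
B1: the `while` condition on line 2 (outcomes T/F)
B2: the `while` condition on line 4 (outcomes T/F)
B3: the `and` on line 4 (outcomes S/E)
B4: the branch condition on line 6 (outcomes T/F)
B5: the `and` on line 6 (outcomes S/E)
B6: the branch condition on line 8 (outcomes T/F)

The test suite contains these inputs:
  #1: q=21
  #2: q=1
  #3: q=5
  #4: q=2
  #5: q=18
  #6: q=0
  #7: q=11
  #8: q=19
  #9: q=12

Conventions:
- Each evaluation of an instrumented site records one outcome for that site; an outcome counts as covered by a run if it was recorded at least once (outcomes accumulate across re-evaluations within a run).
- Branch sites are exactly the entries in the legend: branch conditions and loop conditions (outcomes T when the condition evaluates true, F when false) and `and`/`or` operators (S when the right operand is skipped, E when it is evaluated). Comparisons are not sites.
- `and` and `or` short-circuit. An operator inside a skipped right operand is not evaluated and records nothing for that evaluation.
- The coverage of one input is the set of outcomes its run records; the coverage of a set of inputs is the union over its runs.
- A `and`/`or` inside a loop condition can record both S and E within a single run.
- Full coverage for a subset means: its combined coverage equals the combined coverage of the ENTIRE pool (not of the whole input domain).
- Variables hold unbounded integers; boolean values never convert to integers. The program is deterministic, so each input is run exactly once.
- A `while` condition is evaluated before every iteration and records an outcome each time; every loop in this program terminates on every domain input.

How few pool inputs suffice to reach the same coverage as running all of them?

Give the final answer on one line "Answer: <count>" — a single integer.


input #1 (q=21): events B1->F, B3->E, B2->T, B3->E, B2->T, B3->E, B2->T, B3->E, B2->T, B3->E, B2->F, B5->E, B4->F, B6->T; covers B1=F, B2=T, B2=F, B3=E, B4=F, B5=E, B6=T
input #2 (q=1): events B1->T, B1->T, B1->T, B1->T, B1->F, B3->E, B2->F, B5->E, B4->T; covers B1=T, B1=F, B2=F, B3=E, B4=T, B5=E
input #3 (q=5): events B1->T, B1->T, B1->F, B3->E, B2->F, B5->E, B4->T; covers B1=T, B1=F, B2=F, B3=E, B4=T, B5=E
input #4 (q=2): events B1->T, B1->T, B1->T, B1->F, B3->E, B2->F, B5->S, B4->F, B6->T; covers B1=T, B1=F, B2=F, B3=E, B4=F, B5=S, B6=T
input #5 (q=18): events B1->F, B3->E, B2->T, B3->E, B2->T, B3->E, B2->T, B3->E, B2->F, B5->E, B4->F, B6->T; covers B1=F, B2=T, B2=F, B3=E, B4=F, B5=E, B6=T
input #6 (q=0): events B1->T, B1->T, B1->T, B1->T, B1->F, B3->E, B2->F, B5->S, B4->F, B6->T; covers B1=T, B1=F, B2=F, B3=E, B4=F, B5=S, B6=T
input #7 (q=11): events B1->F, B3->E, B2->F, B5->E, B4->T; covers B1=F, B2=F, B3=E, B4=T, B5=E
input #8 (q=19): events B1->F, B3->E, B2->T, B3->E, B2->T, B3->E, B2->T, B3->E, B2->F, B5->E, B4->F, B6->T; covers B1=F, B2=T, B2=F, B3=E, B4=F, B5=E, B6=T
input #9 (q=12): events B1->F, B3->E, B2->F, B5->E, B4->F, B6->T; covers B1=F, B2=F, B3=E, B4=F, B5=E, B6=T
pool-wide coverage (10 outcomes): B1=T, B1=F, B2=T, B2=F, B3=E, B4=T, B4=F, B5=S, B5=E, B6=T
every size-1 subset falls short of the 10 outcomes (best: 7/10)
every size-2 subset falls short of the 10 outcomes (best: 9/10)
inputs {1, 2, 4} (size 3) cover everything; no size-3 subset with a lexicographically smaller index list covers all 10
Answer: 3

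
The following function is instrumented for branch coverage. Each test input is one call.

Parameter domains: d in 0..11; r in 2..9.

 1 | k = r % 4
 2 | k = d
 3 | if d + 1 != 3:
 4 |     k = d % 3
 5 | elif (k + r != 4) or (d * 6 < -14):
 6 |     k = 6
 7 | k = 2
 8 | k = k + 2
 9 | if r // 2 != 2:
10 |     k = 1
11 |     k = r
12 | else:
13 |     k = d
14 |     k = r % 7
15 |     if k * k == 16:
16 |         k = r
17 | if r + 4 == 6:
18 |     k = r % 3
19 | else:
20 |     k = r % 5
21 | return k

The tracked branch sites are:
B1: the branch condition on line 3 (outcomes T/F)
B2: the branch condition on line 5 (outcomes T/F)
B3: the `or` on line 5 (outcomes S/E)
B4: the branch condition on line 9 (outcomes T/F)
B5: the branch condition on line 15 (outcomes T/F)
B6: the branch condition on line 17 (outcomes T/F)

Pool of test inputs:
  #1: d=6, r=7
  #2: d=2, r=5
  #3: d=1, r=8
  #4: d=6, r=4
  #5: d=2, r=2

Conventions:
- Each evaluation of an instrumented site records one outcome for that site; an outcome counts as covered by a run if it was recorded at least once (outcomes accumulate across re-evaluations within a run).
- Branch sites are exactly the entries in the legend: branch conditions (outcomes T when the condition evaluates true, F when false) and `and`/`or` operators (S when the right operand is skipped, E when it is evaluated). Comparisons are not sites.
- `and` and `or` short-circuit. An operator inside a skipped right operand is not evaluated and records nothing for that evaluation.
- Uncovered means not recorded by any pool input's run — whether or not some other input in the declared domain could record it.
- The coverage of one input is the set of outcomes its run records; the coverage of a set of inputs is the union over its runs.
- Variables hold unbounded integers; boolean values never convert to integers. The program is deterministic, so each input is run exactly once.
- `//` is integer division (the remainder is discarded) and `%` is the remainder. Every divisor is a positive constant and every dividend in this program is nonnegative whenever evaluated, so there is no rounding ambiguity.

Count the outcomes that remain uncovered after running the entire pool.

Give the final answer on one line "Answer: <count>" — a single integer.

input #1 (d=6, r=7): covers B1=T, B4=T, B6=F
input #2 (d=2, r=5): covers B1=F, B2=T, B3=S, B4=F, B5=F, B6=F
input #3 (d=1, r=8): covers B1=T, B4=T, B6=F
input #4 (d=6, r=4): covers B1=T, B4=F, B5=T, B6=F
input #5 (d=2, r=2): covers B1=F, B2=F, B3=E, B4=T, B6=T
union over the pool: B1=T, B1=F, B2=T, B2=F, B3=S, B3=E, B4=T, B4=F, B5=T, B5=F, B6=T, B6=F
uncovered (0 of 12): none

Answer: 0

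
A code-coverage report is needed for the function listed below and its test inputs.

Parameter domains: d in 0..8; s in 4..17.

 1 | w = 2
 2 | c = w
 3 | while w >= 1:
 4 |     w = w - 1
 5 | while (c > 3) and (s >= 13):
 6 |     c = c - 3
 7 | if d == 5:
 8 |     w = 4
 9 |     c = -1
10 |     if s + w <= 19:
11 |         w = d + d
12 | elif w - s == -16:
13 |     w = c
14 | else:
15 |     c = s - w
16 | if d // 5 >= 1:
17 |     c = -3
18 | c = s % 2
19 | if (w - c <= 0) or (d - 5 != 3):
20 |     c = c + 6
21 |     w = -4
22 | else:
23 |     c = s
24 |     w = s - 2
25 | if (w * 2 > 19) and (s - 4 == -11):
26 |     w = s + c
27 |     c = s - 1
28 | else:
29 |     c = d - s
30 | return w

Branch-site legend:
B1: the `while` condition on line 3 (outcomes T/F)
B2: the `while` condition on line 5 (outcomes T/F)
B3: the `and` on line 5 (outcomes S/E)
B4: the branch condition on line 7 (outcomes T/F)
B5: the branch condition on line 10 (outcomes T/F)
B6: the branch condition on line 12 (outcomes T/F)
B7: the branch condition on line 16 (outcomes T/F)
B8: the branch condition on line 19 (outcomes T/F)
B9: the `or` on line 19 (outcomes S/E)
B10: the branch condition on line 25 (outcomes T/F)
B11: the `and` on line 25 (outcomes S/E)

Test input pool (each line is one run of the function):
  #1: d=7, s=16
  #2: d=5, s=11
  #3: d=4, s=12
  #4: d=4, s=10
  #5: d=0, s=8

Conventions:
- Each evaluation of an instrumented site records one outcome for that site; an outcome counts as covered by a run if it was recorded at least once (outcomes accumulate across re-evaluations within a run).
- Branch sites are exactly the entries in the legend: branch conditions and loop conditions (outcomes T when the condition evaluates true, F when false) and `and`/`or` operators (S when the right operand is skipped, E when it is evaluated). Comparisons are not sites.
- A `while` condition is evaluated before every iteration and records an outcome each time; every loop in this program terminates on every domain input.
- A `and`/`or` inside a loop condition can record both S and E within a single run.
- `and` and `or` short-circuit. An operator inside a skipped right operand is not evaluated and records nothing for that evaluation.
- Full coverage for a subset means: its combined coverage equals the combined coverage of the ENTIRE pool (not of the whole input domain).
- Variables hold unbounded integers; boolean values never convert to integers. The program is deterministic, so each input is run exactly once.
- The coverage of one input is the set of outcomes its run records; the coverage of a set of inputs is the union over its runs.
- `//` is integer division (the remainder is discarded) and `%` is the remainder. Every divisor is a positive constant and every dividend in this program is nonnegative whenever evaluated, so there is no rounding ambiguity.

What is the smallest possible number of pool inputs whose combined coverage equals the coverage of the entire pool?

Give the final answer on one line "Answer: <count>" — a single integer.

run #1 (d=7, s=16) runs B1->T, B1->T, B1->F, B3->S, B2->F, B4->F, B6->T, B7->T, B9->E, B8->T, B11->S, B10->F; records B1=T, B1=F, B2=F, B3=S, B4=F, B6=T, B7=T, B8=T, B9=E, B10=F, B11=S
run #2 (d=5, s=11) runs B1->T, B1->T, B1->F, B3->S, B2->F, B4->T, B5->T, B7->T, B9->E, B8->T, B11->S, B10->F; records B1=T, B1=F, B2=F, B3=S, B4=T, B5=T, B7=T, B8=T, B9=E, B10=F, B11=S
run #3 (d=4, s=12) runs B1->T, B1->T, B1->F, B3->S, B2->F, B4->F, B6->F, B7->F, B9->S, B8->T, B11->S, B10->F; records B1=T, B1=F, B2=F, B3=S, B4=F, B6=F, B7=F, B8=T, B9=S, B10=F, B11=S
run #4 (d=4, s=10) runs B1->T, B1->T, B1->F, B3->S, B2->F, B4->F, B6->F, B7->F, B9->S, B8->T, B11->S, B10->F; records B1=T, B1=F, B2=F, B3=S, B4=F, B6=F, B7=F, B8=T, B9=S, B10=F, B11=S
run #5 (d=0, s=8) runs B1->T, B1->T, B1->F, B3->S, B2->F, B4->F, B6->F, B7->F, B9->S, B8->T, B11->S, B10->F; records B1=T, B1=F, B2=F, B3=S, B4=F, B6=F, B7=F, B8=T, B9=S, B10=F, B11=S
together the pool reaches 16 outcomes: B1=T, B1=F, B2=F, B3=S, B4=T, B4=F, B5=T, B6=T, B6=F, B7=T, B7=F, B8=T, B9=S, B9=E, B10=F, B11=S
size 1 is not enough: best union over all size-1 subsets is 11/16
size 2 is not enough: best union over all size-2 subsets is 15/16
inputs {1, 2, 3} (size 3) cover everything; no size-3 subset with a lexicographically smaller index list covers all 16

Answer: 3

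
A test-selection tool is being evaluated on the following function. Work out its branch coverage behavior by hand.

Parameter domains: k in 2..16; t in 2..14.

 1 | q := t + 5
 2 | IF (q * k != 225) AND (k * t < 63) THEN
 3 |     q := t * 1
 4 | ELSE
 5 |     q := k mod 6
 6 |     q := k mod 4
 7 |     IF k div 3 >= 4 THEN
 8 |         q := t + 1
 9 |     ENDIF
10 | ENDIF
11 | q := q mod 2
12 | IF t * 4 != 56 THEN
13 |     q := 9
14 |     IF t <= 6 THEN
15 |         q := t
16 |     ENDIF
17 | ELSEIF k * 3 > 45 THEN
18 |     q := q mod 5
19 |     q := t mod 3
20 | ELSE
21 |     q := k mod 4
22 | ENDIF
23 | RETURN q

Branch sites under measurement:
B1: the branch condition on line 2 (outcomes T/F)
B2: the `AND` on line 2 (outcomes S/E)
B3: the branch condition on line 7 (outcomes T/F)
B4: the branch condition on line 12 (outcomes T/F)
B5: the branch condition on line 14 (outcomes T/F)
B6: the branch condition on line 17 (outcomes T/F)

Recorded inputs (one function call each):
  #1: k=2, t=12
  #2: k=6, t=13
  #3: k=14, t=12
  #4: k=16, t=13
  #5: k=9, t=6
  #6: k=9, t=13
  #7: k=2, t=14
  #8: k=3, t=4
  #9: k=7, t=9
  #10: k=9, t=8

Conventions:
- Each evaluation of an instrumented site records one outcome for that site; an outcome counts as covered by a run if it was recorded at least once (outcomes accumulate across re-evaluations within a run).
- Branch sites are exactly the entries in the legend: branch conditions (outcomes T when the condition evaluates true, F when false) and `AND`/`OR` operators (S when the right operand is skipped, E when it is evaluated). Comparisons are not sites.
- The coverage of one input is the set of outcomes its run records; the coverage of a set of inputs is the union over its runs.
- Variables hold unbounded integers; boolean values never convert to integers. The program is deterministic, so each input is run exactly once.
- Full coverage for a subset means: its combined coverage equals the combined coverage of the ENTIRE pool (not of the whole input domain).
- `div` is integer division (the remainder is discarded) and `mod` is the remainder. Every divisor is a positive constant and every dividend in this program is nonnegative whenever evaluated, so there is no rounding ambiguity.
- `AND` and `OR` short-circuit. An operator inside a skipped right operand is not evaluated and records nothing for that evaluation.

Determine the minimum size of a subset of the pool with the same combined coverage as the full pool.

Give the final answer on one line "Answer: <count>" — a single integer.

run #1 (k=2, t=12) runs B2->E, B1->T, B4->T, B5->F; records B1=T, B2=E, B4=T, B5=F
run #2 (k=6, t=13) runs B2->E, B1->F, B3->F, B4->T, B5->F; records B1=F, B2=E, B3=F, B4=T, B5=F
run #3 (k=14, t=12) runs B2->E, B1->F, B3->T, B4->T, B5->F; records B1=F, B2=E, B3=T, B4=T, B5=F
run #4 (k=16, t=13) runs B2->E, B1->F, B3->T, B4->T, B5->F; records B1=F, B2=E, B3=T, B4=T, B5=F
run #5 (k=9, t=6) runs B2->E, B1->T, B4->T, B5->T; records B1=T, B2=E, B4=T, B5=T
run #6 (k=9, t=13) runs B2->E, B1->F, B3->F, B4->T, B5->F; records B1=F, B2=E, B3=F, B4=T, B5=F
run #7 (k=2, t=14) runs B2->E, B1->T, B4->F, B6->F; records B1=T, B2=E, B4=F, B6=F
run #8 (k=3, t=4) runs B2->E, B1->T, B4->T, B5->T; records B1=T, B2=E, B4=T, B5=T
run #9 (k=7, t=9) runs B2->E, B1->F, B3->F, B4->T, B5->F; records B1=F, B2=E, B3=F, B4=T, B5=F
run #10 (k=9, t=8) runs B2->E, B1->F, B3->F, B4->T, B5->F; records B1=F, B2=E, B3=F, B4=T, B5=F
union over all inputs: B1=T, B1=F, B2=E, B3=T, B3=F, B4=T, B4=F, B5=T, B5=F, B6=F (10 outcomes)
every size-1 subset falls short of the 10 outcomes (best: 5/10)
every size-2 subset falls short of the 10 outcomes (best: 8/10)
every size-3 subset falls short of the 10 outcomes (best: 9/10)
at size 4, {2, 3, 5, 7} reaches all 10 outcomes; every lexicographically earlier size-4 subset fails

Answer: 4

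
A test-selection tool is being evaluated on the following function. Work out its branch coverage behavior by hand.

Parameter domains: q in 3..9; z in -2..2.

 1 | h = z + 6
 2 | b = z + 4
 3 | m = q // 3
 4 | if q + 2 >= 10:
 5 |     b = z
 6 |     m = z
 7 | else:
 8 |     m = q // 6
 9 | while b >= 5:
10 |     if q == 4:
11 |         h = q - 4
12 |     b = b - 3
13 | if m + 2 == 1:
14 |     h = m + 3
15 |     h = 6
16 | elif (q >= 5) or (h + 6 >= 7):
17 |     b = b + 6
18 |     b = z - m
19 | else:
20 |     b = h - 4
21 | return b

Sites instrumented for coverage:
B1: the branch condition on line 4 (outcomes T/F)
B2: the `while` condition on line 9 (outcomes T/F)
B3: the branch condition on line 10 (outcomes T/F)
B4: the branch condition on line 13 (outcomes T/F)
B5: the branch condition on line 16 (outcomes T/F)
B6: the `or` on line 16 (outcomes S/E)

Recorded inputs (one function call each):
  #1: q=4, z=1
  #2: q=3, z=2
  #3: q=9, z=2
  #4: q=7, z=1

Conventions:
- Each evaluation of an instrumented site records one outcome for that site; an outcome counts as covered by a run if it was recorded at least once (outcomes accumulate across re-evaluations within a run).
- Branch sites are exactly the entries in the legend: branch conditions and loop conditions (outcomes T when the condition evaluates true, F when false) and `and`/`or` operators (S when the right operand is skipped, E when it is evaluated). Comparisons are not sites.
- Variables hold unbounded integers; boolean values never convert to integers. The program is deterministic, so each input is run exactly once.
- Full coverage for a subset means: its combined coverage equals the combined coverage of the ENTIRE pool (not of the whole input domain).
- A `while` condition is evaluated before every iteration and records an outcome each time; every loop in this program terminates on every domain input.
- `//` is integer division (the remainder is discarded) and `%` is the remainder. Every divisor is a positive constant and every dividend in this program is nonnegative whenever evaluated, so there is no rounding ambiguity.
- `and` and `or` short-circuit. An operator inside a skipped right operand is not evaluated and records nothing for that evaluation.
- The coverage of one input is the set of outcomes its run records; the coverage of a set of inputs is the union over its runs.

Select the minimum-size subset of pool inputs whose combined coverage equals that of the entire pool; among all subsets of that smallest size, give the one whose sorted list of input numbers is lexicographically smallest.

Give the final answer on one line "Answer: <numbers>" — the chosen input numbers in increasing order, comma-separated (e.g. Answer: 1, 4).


test 1 (q=4, z=1) hits B1=F, B2=T, B2=F, B3=T, B4=F, B5=F, B6=E
test 2 (q=3, z=2) hits B1=F, B2=T, B2=F, B3=F, B4=F, B5=T, B6=E
test 3 (q=9, z=2) hits B1=T, B2=F, B4=F, B5=T, B6=S
test 4 (q=7, z=1) hits B1=F, B2=T, B2=F, B3=F, B4=F, B5=T, B6=S
the full pool covers 11 outcomes: B1=T, B1=F, B2=T, B2=F, B3=T, B3=F, B4=F, B5=T, B5=F, B6=S, B6=E
every size-1 subset falls short of the 11 outcomes (best: 7/11)
every size-2 subset falls short of the 11 outcomes (best: 10/11)
at size 3, {1, 2, 3} reaches all 11 outcomes; every lexicographically earlier size-3 subset fails
Answer: 1, 2, 3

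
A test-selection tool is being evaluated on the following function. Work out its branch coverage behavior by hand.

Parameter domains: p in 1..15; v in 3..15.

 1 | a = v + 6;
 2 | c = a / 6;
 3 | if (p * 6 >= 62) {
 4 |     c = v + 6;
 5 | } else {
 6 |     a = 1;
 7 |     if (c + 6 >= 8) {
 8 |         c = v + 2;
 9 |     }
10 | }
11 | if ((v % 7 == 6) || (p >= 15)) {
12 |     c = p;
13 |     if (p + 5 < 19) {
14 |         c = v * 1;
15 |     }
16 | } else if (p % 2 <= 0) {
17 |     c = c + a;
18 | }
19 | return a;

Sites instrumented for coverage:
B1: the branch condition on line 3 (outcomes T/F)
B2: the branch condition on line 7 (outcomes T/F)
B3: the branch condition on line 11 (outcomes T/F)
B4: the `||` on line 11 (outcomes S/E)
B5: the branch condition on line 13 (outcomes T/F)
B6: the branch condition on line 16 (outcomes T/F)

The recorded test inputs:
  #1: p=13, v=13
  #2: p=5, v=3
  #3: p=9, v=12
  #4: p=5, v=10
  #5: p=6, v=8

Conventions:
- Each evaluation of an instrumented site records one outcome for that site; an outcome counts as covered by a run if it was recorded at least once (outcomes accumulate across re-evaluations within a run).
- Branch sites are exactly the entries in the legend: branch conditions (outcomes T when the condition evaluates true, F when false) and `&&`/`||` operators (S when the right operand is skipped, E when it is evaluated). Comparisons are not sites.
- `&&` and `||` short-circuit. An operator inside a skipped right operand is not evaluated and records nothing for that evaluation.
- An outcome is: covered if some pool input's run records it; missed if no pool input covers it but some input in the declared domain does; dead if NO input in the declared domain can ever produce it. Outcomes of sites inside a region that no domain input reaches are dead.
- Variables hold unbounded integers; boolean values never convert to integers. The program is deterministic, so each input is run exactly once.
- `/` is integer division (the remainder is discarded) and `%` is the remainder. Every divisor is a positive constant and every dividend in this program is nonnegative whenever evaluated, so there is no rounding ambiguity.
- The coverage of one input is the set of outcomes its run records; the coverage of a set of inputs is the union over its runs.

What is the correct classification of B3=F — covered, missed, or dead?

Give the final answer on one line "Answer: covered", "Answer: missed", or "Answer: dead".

B3=F is recorded by pool input(s) 2, 3, 4, 5 -> covered

Answer: covered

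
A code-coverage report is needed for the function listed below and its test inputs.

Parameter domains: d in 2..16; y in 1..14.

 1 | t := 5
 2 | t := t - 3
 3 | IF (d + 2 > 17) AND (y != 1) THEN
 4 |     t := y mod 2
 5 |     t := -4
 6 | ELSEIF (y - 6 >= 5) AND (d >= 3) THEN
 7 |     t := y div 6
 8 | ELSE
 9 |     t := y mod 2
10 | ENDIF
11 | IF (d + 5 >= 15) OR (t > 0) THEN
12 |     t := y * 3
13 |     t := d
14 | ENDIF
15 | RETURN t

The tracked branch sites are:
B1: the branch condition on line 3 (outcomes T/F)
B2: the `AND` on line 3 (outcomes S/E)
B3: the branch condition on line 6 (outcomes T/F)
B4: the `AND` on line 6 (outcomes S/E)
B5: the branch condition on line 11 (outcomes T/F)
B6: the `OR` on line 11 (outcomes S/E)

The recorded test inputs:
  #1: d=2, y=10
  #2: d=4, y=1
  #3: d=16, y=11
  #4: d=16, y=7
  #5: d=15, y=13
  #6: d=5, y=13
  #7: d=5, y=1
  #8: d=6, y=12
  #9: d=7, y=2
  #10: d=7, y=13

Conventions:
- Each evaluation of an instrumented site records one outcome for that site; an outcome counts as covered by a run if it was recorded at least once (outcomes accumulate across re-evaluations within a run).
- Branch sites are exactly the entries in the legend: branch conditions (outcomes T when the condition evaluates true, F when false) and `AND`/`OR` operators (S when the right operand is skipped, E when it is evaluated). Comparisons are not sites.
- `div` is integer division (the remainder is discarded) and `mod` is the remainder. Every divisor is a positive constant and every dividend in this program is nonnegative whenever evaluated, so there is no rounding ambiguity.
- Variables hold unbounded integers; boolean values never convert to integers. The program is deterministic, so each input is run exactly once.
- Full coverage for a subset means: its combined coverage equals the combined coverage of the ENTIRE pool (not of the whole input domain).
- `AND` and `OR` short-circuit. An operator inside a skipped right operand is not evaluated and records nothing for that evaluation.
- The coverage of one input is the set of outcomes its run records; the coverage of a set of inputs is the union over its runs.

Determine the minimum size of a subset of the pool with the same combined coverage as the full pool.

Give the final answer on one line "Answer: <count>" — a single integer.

test 1 (d=2, y=10) fires B2->S, B1->F, B4->S, B3->F, B6->E, B5->F; hits B1=F, B2=S, B3=F, B4=S, B5=F, B6=E
test 2 (d=4, y=1) fires B2->S, B1->F, B4->S, B3->F, B6->E, B5->T; hits B1=F, B2=S, B3=F, B4=S, B5=T, B6=E
test 3 (d=16, y=11) fires B2->E, B1->T, B6->S, B5->T; hits B1=T, B2=E, B5=T, B6=S
test 4 (d=16, y=7) fires B2->E, B1->T, B6->S, B5->T; hits B1=T, B2=E, B5=T, B6=S
test 5 (d=15, y=13) fires B2->S, B1->F, B4->E, B3->T, B6->S, B5->T; hits B1=F, B2=S, B3=T, B4=E, B5=T, B6=S
test 6 (d=5, y=13) fires B2->S, B1->F, B4->E, B3->T, B6->E, B5->T; hits B1=F, B2=S, B3=T, B4=E, B5=T, B6=E
test 7 (d=5, y=1) fires B2->S, B1->F, B4->S, B3->F, B6->E, B5->T; hits B1=F, B2=S, B3=F, B4=S, B5=T, B6=E
test 8 (d=6, y=12) fires B2->S, B1->F, B4->E, B3->T, B6->E, B5->T; hits B1=F, B2=S, B3=T, B4=E, B5=T, B6=E
test 9 (d=7, y=2) fires B2->S, B1->F, B4->S, B3->F, B6->E, B5->F; hits B1=F, B2=S, B3=F, B4=S, B5=F, B6=E
test 10 (d=7, y=13) fires B2->S, B1->F, B4->E, B3->T, B6->E, B5->T; hits B1=F, B2=S, B3=T, B4=E, B5=T, B6=E
union over all inputs: B1=T, B1=F, B2=S, B2=E, B3=T, B3=F, B4=S, B4=E, B5=T, B5=F, B6=S, B6=E (12 outcomes)
every size-1 subset falls short of the 12 outcomes (best: 6/12)
every size-2 subset falls short of the 12 outcomes (best: 10/12)
size 3: inputs {1, 3, 5} cover all 12 outcomes, and no lexicographically smaller subset of this size does

Answer: 3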